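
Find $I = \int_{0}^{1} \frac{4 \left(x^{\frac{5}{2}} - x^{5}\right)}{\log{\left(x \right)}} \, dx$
$- \log{\left(\frac{20736}{2401} \right)}$

Replace the exponent $5$ by a parameter $a$: let $I(a) = \int_{0}^{1} \frac{4 \left(x^{\frac{5}{2}} - x^{a}\right)}{\log{\left(x \right)}} \, dx$.

Since $\dfrac{\partial}{\partial a}\,x^{a} = x^{a} \ln x$, the $\ln x$ in the denominator cancels and
$$\frac{dI}{da} = \int_{0}^{1} -4 x^{a} \, dx = -4 \left[\frac{x^{a+1}}{a+1}\right]_0^1 = - \frac{4}{a + 1}.$$

Integrating with respect to $a$ gives $I(a) = - \log{\left(\frac{16 \left(a + 1\right)^{4}}{2401} \right)} + C$.

At $a = \frac{5}{2}$ the integrand is identically $0$, so $I(\frac{5}{2}) = 0$. The closed form gives $0$, hence $C = 0$.

Setting $a = 5$:
$$I = - \log{\left(\frac{20736}{2401} \right)}.$$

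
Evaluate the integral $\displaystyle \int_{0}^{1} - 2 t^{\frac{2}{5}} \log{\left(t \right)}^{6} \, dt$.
$- \frac{112500000}{823543}$

Consider the simpler parametrised integral
$$J(a) = \int_{0}^{1} - 2 t^{a} \, dt = - \frac{2}{a + 1}.$$

Differentiating under the integral sign brings down a factor of $\ln t$:
$$\frac{dJ}{da} = \int_{0}^{1} - 2 t^{a} \log{\left(t \right)} \, dt = \frac{2}{\left(a + 1\right)^{2}}.$$

Repeating $6$ times in total — each differentiation brings down another $\ln t$ — gives
$$\frac{d^{6}J}{da^{6}} = \int_{0}^{1} - 2 t^{a} \log{\left(t \right)}^{6} \, dt = - \frac{1440}{\left(a + 1\right)^{7}},$$
and the integrand here is exactly the target integrand, so $I = - \frac{1440}{\left(a + 1\right)^{7}}$.

Setting $a = \frac{2}{5}$:
$$I = - \frac{112500000}{823543}.$$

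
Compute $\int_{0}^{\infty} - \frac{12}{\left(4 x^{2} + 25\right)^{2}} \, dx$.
$- \frac{3 \pi}{250}$

Start from the standard arctangent integral
$$J(a) = \int_{0}^{\infty} - \frac{3}{4 \left(a^{2} + x^{2}\right)} \, dx = - \frac{3 \pi}{8 a}.$$

Differentiating under the integral sign with respect to $a$,
$$\frac{dJ}{da} = \int_{0}^{\infty} \frac{3 a}{2 \left(a^{2} + x^{2}\right)^{2}} \, dx = \frac{3 \pi}{8 a^{2}},$$
so $\int_{0}^{\infty} - \frac{3}{4 \left(a^{2} + x^{2}\right)^{2}} \, dx = - \frac{3 \pi}{16 a^{3}}$.

Setting $a = \frac{5}{2}$:
$$I = - \frac{3 \pi}{250}.$$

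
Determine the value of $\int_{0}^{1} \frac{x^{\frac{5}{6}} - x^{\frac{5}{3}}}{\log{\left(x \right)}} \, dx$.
$\log{\left(\frac{11}{16} \right)}$

Introduce a parameter $a$ in the exponent: let $I(a) = \int_{0}^{1} \frac{- x^{\frac{5}{3}} + x^{a}}{\log{\left(x \right)}} \, dx$.

Since $\dfrac{\partial}{\partial a}\,x^{a} = x^{a} \ln x$, the $\ln x$ in the denominator cancels and
$$\frac{dI}{da} = \int_{0}^{1} x^{a} \, dx = \left[\frac{x^{a+1}}{a+1}\right]_0^1 = \frac{1}{a + 1}.$$

Integrating with respect to $a$ gives $I(a) = \log{\left(\frac{3 a}{8} + \frac{3}{8} \right)} + C$.

At $a = \frac{5}{3}$ the integrand is identically $0$, so $I(\frac{5}{3}) = 0$. The closed form gives $0$, hence $C = 0$.

Setting $a = \frac{5}{6}$:
$$I = \log{\left(\frac{11}{16} \right)}.$$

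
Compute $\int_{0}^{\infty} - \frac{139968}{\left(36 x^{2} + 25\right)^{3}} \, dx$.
$- \frac{4374 \pi}{3125}$

Start from the standard arctangent integral
$$J(a) = \int_{0}^{\infty} - \frac{3}{a^{2} + x^{2}} \, dx = - \frac{3 \pi}{2 a}.$$

Differentiating under the integral sign with respect to $a$,
$$\frac{dJ}{da} = \int_{0}^{\infty} \frac{6 a}{\left(a^{2} + x^{2}\right)^{2}} \, dx = \frac{3 \pi}{2 a^{2}},$$
so $\int_{0}^{\infty} - \frac{3}{\left(a^{2} + x^{2}\right)^{2}} \, dx = - \frac{3 \pi}{4 a^{3}}$.

Repeating — each differentiation of $1/(x^2+a^2)^j$ produces $-2ja/(x^2+a^2)^{j+1}$ — and dividing through by $-2ja$ at each step yields, after $2$ differentiations in total,
$$\int_{0}^{\infty} - \frac{3}{\left(a^{2} + x^{2}\right)^{3}} \, dx = - \frac{9 \pi}{16 a^{5}}.$$

Setting $a = \frac{5}{6}$:
$$I = - \frac{4374 \pi}{3125}.$$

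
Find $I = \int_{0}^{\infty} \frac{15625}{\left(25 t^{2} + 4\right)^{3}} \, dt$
$\frac{9375 \pi}{512}$

Begin with the known result
$$J(a) = \int_{0}^{\infty} \frac{1}{a^{2} + t^{2}} \, dt = \frac{\pi}{2 a}.$$

Differentiating under the integral sign with respect to $a$,
$$\frac{dJ}{da} = \int_{0}^{\infty} - \frac{2 a}{\left(a^{2} + t^{2}\right)^{2}} \, dt = - \frac{\pi}{2 a^{2}},$$
so $\int_{0}^{\infty} \frac{1}{\left(a^{2} + t^{2}\right)^{2}} \, dt = \frac{\pi}{4 a^{3}}$.

Repeating — each differentiation of $1/(t^2+a^2)^j$ produces $-2ja/(t^2+a^2)^{j+1}$ — and dividing through by $-2ja$ at each step yields, after $2$ differentiations in total,
$$\int_{0}^{\infty} \frac{1}{\left(a^{2} + t^{2}\right)^{3}} \, dt = \frac{3 \pi}{16 a^{5}}.$$

Setting $a = \frac{2}{5}$:
$$I = \frac{9375 \pi}{512}.$$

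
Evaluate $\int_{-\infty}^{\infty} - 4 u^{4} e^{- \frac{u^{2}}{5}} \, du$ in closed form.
$- 75 \sqrt{5} \sqrt{\pi}$

Start from the elementary integral
$$J(a) = \int_{-\infty}^{\infty} - 4 e^{- a u^{2}} \, du = - \frac{4 \sqrt{\pi}}{\sqrt{a}}.$$

Differentiating under the integral sign brings down a factor of $(-u^2)$:
$$\frac{dJ}{da} = \int_{-\infty}^{\infty} 4 u^{2} e^{- a u^{2}} \, du = \frac{2 \sqrt{\pi}}{a^{\frac{3}{2}}}.$$

Repeating twice in total — each differentiation brings down another $(-u^2)$ — gives
$$\frac{d^{2}J}{da^{2}} = \int_{-\infty}^{\infty} - 4 u^{4} e^{- a u^{2}} \, du = - \frac{3 \sqrt{\pi}}{a^{\frac{5}{2}}},$$
and the integrand here is exactly the target integrand, so $I = - \frac{3 \sqrt{\pi}}{a^{\frac{5}{2}}}$.

Setting $a = \frac{1}{5}$:
$$I = - 75 \sqrt{5} \sqrt{\pi}.$$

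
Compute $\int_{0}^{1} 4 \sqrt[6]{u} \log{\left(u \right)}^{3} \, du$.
$- \frac{31104}{2401}$

Consider the simpler parametrised integral
$$J(a) = \int_{0}^{1} 4 u^{a} \, du = \frac{4}{a + 1}.$$

Differentiating under the integral sign brings down a factor of $\ln u$:
$$\frac{dJ}{da} = \int_{0}^{1} 4 u^{a} \log{\left(u \right)} \, du = - \frac{4}{\left(a + 1\right)^{2}}.$$

Repeating $3$ times in total — each differentiation brings down another $\ln u$ — gives
$$\frac{d^{3}J}{da^{3}} = \int_{0}^{1} 4 u^{a} \log{\left(u \right)}^{3} \, du = - \frac{24}{\left(a + 1\right)^{4}},$$
and the integrand here is exactly the target integrand, so $I = - \frac{24}{\left(a + 1\right)^{4}}$.

Setting $a = \frac{1}{6}$:
$$I = - \frac{31104}{2401}.$$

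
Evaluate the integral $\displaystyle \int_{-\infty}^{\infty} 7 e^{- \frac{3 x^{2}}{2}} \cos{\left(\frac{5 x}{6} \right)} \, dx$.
$\frac{7 \sqrt{6} \sqrt{\pi}}{3 e^{\frac{25}{216}}}$

Treat the cosine frequency as a parameter and define $I(b) = \int_{-\infty}^{\infty} 7 e^{- \frac{3 x^{2}}{2}} \cos{\left(b x \right)} \, dx$.

Differentiating under the integral sign,
$$I'(b) = \int_{-\infty}^{\infty} - 7 x e^{- \frac{3 x^{2}}{2}} \sin{\left(b x \right)} \, dx.$$

Integrate $\int_{-\infty}^{\infty} x \sin(b x)\, e^{- \frac{3 x^{2}}{2}}\, dx$ by parts with $u = \sin(b x)$ and $dv = x\, e^{- \frac{3 x^{2}}{2}}\, dx$, giving $v = - \frac{e^{- \frac{3 x^{2}}{2}}}{3}$. The boundary term vanishes and
$$\int_{-\infty}^{\infty} x \sin(b x)\, e^{- \frac{3 x^{2}}{2}}\, dx = \frac{b}{3} \int_{-\infty}^{\infty} \cos(b x)\, e^{- \frac{3 x^{2}}{2}}\, dx,$$
so $I'(b) = - \frac{b}{3}\, I(b)$.

This is a separable first-order ODE; solving with the initial condition $I(0) = \int_{-\infty}^{\infty} 7 e^{- \frac{3 x^{2}}{2}}\,dx = \frac{7 \sqrt{6} \sqrt{\pi}}{3}$ gives
$$I(b) = \frac{7 \sqrt{6} \sqrt{\pi} e^{- \frac{b^{2}}{6}}}{3}.$$

Setting $b = \frac{5}{6}$:
$$I = \frac{7 \sqrt{6} \sqrt{\pi}}{3 e^{\frac{25}{216}}}.$$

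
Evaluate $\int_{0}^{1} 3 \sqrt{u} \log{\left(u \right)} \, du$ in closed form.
$- \frac{4}{3}$

Start from the elementary integral
$$J(a) = \int_{0}^{1} 3 u^{a} \, du = \frac{3}{a + 1}.$$

Differentiating under the integral sign brings down a factor of $\ln u$:
$$\frac{dJ}{da} = \int_{0}^{1} 3 u^{a} \log{\left(u \right)} \, du = - \frac{3}{\left(a + 1\right)^{2}}.$$

The integral on the left is $I$, so $I = - \frac{3}{\left(a + 1\right)^{2}}$.

Setting $a = \frac{1}{2}$:
$$I = - \frac{4}{3}.$$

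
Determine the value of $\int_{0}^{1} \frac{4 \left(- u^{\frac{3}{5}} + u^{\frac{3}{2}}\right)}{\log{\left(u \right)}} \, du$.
$\log{\left(\frac{390625}{65536} \right)}$

Consider the one-parameter family: let $I(a) = \int_{0}^{1} \frac{4 \left(- u^{\frac{3}{5}} + u^{a}\right)}{\log{\left(u \right)}} \, du$.

Since $\dfrac{\partial}{\partial a}\,u^{a} = u^{a} \ln u$, the $\ln u$ in the denominator cancels and
$$\frac{dI}{da} = \int_{0}^{1} 4 u^{a} \, du = 4 \left[\frac{u^{a+1}}{a+1}\right]_0^1 = \frac{4}{a + 1}.$$

Integrating with respect to $a$ gives $I(a) = \log{\left(\frac{625 \left(a + 1\right)^{4}}{4096} \right)} + C$.

At $a = \frac{3}{5}$ the integrand is identically $0$, so $I(\frac{3}{5}) = 0$. The closed form gives $0$, hence $C = 0$.

Setting $a = \frac{3}{2}$:
$$I = \log{\left(\frac{390625}{65536} \right)}.$$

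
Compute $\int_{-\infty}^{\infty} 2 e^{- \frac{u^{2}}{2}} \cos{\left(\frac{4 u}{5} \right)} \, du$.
$\frac{2 \sqrt{2} \sqrt{\pi}}{e^{\frac{8}{25}}}$

Treat the cosine frequency as a parameter and define $I(b) = \int_{-\infty}^{\infty} 2 e^{- \frac{u^{2}}{2}} \cos{\left(b u \right)} \, du$.

Differentiating under the integral sign,
$$I'(b) = \int_{-\infty}^{\infty} - 2 u e^{- \frac{u^{2}}{2}} \sin{\left(b u \right)} \, du.$$

Integrate $\int_{-\infty}^{\infty} u \sin(b u)\, e^{- \frac{u^{2}}{2}}\, du$ by parts with $w = \sin(b u)$ and $dv = u\, e^{- \frac{u^{2}}{2}}\, du$, giving $v = - e^{- \frac{u^{2}}{2}}$. The boundary term vanishes and
$$\int_{-\infty}^{\infty} u \sin(b u)\, e^{- \frac{u^{2}}{2}}\, du = b \int_{-\infty}^{\infty} \cos(b u)\, e^{- \frac{u^{2}}{2}}\, du,$$
so $I'(b) = - b\, I(b)$.

This is a separable first-order ODE; solving with the initial condition $I(0) = \int_{-\infty}^{\infty} 2 e^{- \frac{u^{2}}{2}}\,du = 2 \sqrt{2} \sqrt{\pi}$ gives
$$I(b) = 2 \sqrt{2} \sqrt{\pi} e^{- \frac{b^{2}}{2}}.$$

Setting $b = \frac{4}{5}$:
$$I = \frac{2 \sqrt{2} \sqrt{\pi}}{e^{\frac{8}{25}}}.$$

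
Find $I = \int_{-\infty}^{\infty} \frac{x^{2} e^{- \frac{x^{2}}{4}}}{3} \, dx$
$\frac{4 \sqrt{\pi}}{3}$

Consider the simpler parametrised integral
$$J(a) = \int_{-\infty}^{\infty} \frac{e^{- a x^{2}}}{3} \, dx = \frac{\sqrt{\pi}}{3 \sqrt{a}}.$$

Differentiating under the integral sign brings down a factor of $(-x^2)$:
$$\frac{dJ}{da} = \int_{-\infty}^{\infty} - \frac{x^{2} e^{- a x^{2}}}{3} \, dx = - \frac{\sqrt{\pi}}{6 a^{\frac{3}{2}}}.$$

The integral on the left is $-I$, so $I = \frac{\sqrt{\pi}}{6 a^{\frac{3}{2}}}$.

Setting $a = \frac{1}{4}$:
$$I = \frac{4 \sqrt{\pi}}{3}.$$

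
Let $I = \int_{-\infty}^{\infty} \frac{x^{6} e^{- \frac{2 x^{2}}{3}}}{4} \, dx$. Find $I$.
$\frac{405 \sqrt{6} \sqrt{\pi}}{512}$

Consider the simpler parametrised integral
$$J(a) = \int_{-\infty}^{\infty} \frac{e^{- a x^{2}}}{4} \, dx = \frac{\sqrt{\pi}}{4 \sqrt{a}}.$$

Differentiating under the integral sign brings down a factor of $(-x^2)$:
$$\frac{dJ}{da} = \int_{-\infty}^{\infty} - \frac{x^{2} e^{- a x^{2}}}{4} \, dx = - \frac{\sqrt{\pi}}{8 a^{\frac{3}{2}}}.$$

Repeating $3$ times in total — each differentiation brings down another $(-x^2)$ — gives
$$\frac{d^{3}J}{da^{3}} = \int_{-\infty}^{\infty} - \frac{x^{6} e^{- a x^{2}}}{4} \, dx = - \frac{15 \sqrt{\pi}}{32 a^{\frac{7}{2}}},$$
and the integrand here is $(-1)^{3}$ times the target integrand, so $I = (-1)^{3}\,\frac{d^{3}J}{da^{3}} = \frac{15 \sqrt{\pi}}{32 a^{\frac{7}{2}}}$.

Setting $a = \frac{2}{3}$:
$$I = \frac{405 \sqrt{6} \sqrt{\pi}}{512}.$$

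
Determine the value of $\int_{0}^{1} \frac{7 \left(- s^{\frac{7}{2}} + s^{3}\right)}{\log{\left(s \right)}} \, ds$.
$- \log{\left(\frac{4782969}{2097152} \right)}$

Replace the exponent $\frac{7}{2}$ by a parameter $a$: let $I(a) = \int_{0}^{1} \frac{7 \left(s^{3} - s^{a}\right)}{\log{\left(s \right)}} \, ds$.

Since $\dfrac{\partial}{\partial a}\,s^{a} = s^{a} \ln s$, the $\ln s$ in the denominator cancels and
$$\frac{dI}{da} = \int_{0}^{1} -7 s^{a} \, ds = -7 \left[\frac{s^{a+1}}{a+1}\right]_0^1 = - \frac{7}{a + 1}.$$

Integrating with respect to $a$ gives $I(a) = - \log{\left(\frac{\left(a + 1\right)^{7}}{16384} \right)} + C$.

At $a = 3$ the integrand is identically $0$, so $I(3) = 0$. The closed form gives $0$, hence $C = 0$.

Setting $a = \frac{7}{2}$:
$$I = - \log{\left(\frac{4782969}{2097152} \right)}.$$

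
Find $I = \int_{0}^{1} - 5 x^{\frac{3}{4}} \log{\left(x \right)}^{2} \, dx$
$- \frac{640}{343}$

Begin with the known integral
$$J(a) = \int_{0}^{1} - 5 x^{a} \, dx = - \frac{5}{a + 1}.$$

Differentiating under the integral sign brings down a factor of $\ln x$:
$$\frac{dJ}{da} = \int_{0}^{1} - 5 x^{a} \log{\left(x \right)} \, dx = \frac{5}{\left(a + 1\right)^{2}}.$$

Repeating twice in total — each differentiation brings down another $\ln x$ — gives
$$\frac{d^{2}J}{da^{2}} = \int_{0}^{1} - 5 x^{a} \log{\left(x \right)}^{2} \, dx = - \frac{10}{\left(a + 1\right)^{3}},$$
and the integrand here is exactly the target integrand, so $I = - \frac{10}{\left(a + 1\right)^{3}}$.

Setting $a = \frac{3}{4}$:
$$I = - \frac{640}{343}.$$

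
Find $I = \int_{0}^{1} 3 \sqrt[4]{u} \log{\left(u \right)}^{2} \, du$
$\frac{384}{125}$

Begin with the known integral
$$J(a) = \int_{0}^{1} 3 u^{a} \, du = \frac{3}{a + 1}.$$

Differentiating under the integral sign brings down a factor of $\ln u$:
$$\frac{dJ}{da} = \int_{0}^{1} 3 u^{a} \log{\left(u \right)} \, du = - \frac{3}{\left(a + 1\right)^{2}}.$$

Repeating twice in total — each differentiation brings down another $\ln u$ — gives
$$\frac{d^{2}J}{da^{2}} = \int_{0}^{1} 3 u^{a} \log{\left(u \right)}^{2} \, du = \frac{6}{\left(a + 1\right)^{3}},$$
and the integrand here is exactly the target integrand, so $I = \frac{6}{\left(a + 1\right)^{3}}$.

Setting $a = \frac{1}{4}$:
$$I = \frac{384}{125}.$$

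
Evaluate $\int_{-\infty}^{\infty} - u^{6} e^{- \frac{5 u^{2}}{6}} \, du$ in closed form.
$- \frac{81 \sqrt{30} \sqrt{\pi}}{125}$

Begin with the known integral
$$J(a) = \int_{-\infty}^{\infty} - e^{- a u^{2}} \, du = - \frac{\sqrt{\pi}}{\sqrt{a}}.$$

Differentiating under the integral sign brings down a factor of $(-u^2)$:
$$\frac{dJ}{da} = \int_{-\infty}^{\infty} u^{2} e^{- a u^{2}} \, du = \frac{\sqrt{\pi}}{2 a^{\frac{3}{2}}}.$$

Repeating $3$ times in total — each differentiation brings down another $(-u^2)$ — gives
$$\frac{d^{3}J}{da^{3}} = \int_{-\infty}^{\infty} u^{6} e^{- a u^{2}} \, du = \frac{15 \sqrt{\pi}}{8 a^{\frac{7}{2}}},$$
and the integrand here is $(-1)^{3}$ times the target integrand, so $I = (-1)^{3}\,\frac{d^{3}J}{da^{3}} = - \frac{15 \sqrt{\pi}}{8 a^{\frac{7}{2}}}$.

Setting $a = \frac{5}{6}$:
$$I = - \frac{81 \sqrt{30} \sqrt{\pi}}{125}.$$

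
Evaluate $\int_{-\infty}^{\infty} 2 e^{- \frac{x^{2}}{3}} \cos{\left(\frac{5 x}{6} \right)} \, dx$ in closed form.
$\frac{2 \sqrt{3} \sqrt{\pi}}{e^{\frac{25}{48}}}$

Define $I(b) = \int_{-\infty}^{\infty} 2 e^{- \frac{x^{2}}{3}} \cos{\left(b x \right)} \, dx$.

Differentiating under the integral sign,
$$I'(b) = \int_{-\infty}^{\infty} - 2 x e^{- \frac{x^{2}}{3}} \sin{\left(b x \right)} \, dx.$$

Integrate $\int_{-\infty}^{\infty} x \sin(b x)\, e^{- \frac{x^{2}}{3}}\, dx$ by parts with $u = \sin(b x)$ and $dv = x\, e^{- \frac{x^{2}}{3}}\, dx$, giving $v = - \frac{3 e^{- \frac{x^{2}}{3}}}{2}$. The boundary term vanishes and
$$\int_{-\infty}^{\infty} x \sin(b x)\, e^{- \frac{x^{2}}{3}}\, dx = \frac{3 b}{2} \int_{-\infty}^{\infty} \cos(b x)\, e^{- \frac{x^{2}}{3}}\, dx,$$
so $I'(b) = - \frac{3 b}{2}\, I(b)$.

This is a separable first-order ODE; solving with the initial condition $I(0) = \int_{-\infty}^{\infty} 2 e^{- \frac{x^{2}}{3}}\,dx = 2 \sqrt{3} \sqrt{\pi}$ gives
$$I(b) = 2 \sqrt{3} \sqrt{\pi} e^{- \frac{3 b^{2}}{4}}.$$

Setting $b = \frac{5}{6}$:
$$I = \frac{2 \sqrt{3} \sqrt{\pi}}{e^{\frac{25}{48}}}.$$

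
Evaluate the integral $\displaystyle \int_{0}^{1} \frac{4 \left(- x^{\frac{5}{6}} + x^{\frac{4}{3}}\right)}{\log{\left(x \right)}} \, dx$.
$- \log{\left(\frac{14641}{38416} \right)}$

Introduce a parameter $a$ in the exponent: let $I(a) = \int_{0}^{1} \frac{4 \left(x^{\frac{4}{3}} - x^{a}\right)}{\log{\left(x \right)}} \, dx$.

Since $\dfrac{\partial}{\partial a}\,x^{a} = x^{a} \ln x$, the $\ln x$ in the denominator cancels and
$$\frac{dI}{da} = \int_{0}^{1} -4 x^{a} \, dx = -4 \left[\frac{x^{a+1}}{a+1}\right]_0^1 = - \frac{4}{a + 1}.$$

Integrating with respect to $a$ gives $I(a) = - \log{\left(\frac{81 \left(a + 1\right)^{4}}{2401} \right)} + C$.

At $a = \frac{4}{3}$ the integrand is identically $0$, so $I(\frac{4}{3}) = 0$. The closed form gives $0$, hence $C = 0$.

Setting $a = \frac{5}{6}$:
$$I = - \log{\left(\frac{14641}{38416} \right)}.$$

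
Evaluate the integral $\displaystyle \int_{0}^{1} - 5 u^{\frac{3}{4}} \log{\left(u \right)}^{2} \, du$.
$- \frac{640}{343}$

Start from the elementary integral
$$J(a) = \int_{0}^{1} - 5 u^{a} \, du = - \frac{5}{a + 1}.$$

Differentiating under the integral sign brings down a factor of $\ln u$:
$$\frac{dJ}{da} = \int_{0}^{1} - 5 u^{a} \log{\left(u \right)} \, du = \frac{5}{\left(a + 1\right)^{2}}.$$

Repeating twice in total — each differentiation brings down another $\ln u$ — gives
$$\frac{d^{2}J}{da^{2}} = \int_{0}^{1} - 5 u^{a} \log{\left(u \right)}^{2} \, du = - \frac{10}{\left(a + 1\right)^{3}},$$
and the integrand here is exactly the target integrand, so $I = - \frac{10}{\left(a + 1\right)^{3}}$.

Setting $a = \frac{3}{4}$:
$$I = - \frac{640}{343}.$$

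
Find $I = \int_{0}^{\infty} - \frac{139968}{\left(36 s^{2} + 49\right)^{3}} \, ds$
$- \frac{4374 \pi}{16807}$

Begin with the known result
$$J(a) = \int_{0}^{\infty} - \frac{3}{a^{2} + s^{2}} \, ds = - \frac{3 \pi}{2 a}.$$

Differentiating under the integral sign with respect to $a$,
$$\frac{dJ}{da} = \int_{0}^{\infty} \frac{6 a}{\left(a^{2} + s^{2}\right)^{2}} \, ds = \frac{3 \pi}{2 a^{2}},$$
so $\int_{0}^{\infty} - \frac{3}{\left(a^{2} + s^{2}\right)^{2}} \, ds = - \frac{3 \pi}{4 a^{3}}$.

Repeating — each differentiation of $1/(s^2+a^2)^j$ produces $-2ja/(s^2+a^2)^{j+1}$ — and dividing through by $-2ja$ at each step yields, after $2$ differentiations in total,
$$\int_{0}^{\infty} - \frac{3}{\left(a^{2} + s^{2}\right)^{3}} \, ds = - \frac{9 \pi}{16 a^{5}}.$$

Setting $a = \frac{7}{6}$:
$$I = - \frac{4374 \pi}{16807}.$$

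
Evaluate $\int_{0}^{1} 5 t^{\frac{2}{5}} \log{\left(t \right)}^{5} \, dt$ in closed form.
$- \frac{9375000}{117649}$

Start from the elementary integral
$$J(a) = \int_{0}^{1} 5 t^{a} \, dt = \frac{5}{a + 1}.$$

Differentiating under the integral sign brings down a factor of $\ln t$:
$$\frac{dJ}{da} = \int_{0}^{1} 5 t^{a} \log{\left(t \right)} \, dt = - \frac{5}{\left(a + 1\right)^{2}}.$$

Repeating $5$ times in total — each differentiation brings down another $\ln t$ — gives
$$\frac{d^{5}J}{da^{5}} = \int_{0}^{1} 5 t^{a} \log{\left(t \right)}^{5} \, dt = - \frac{600}{\left(a + 1\right)^{6}},$$
and the integrand here is exactly the target integrand, so $I = - \frac{600}{\left(a + 1\right)^{6}}$.

Setting $a = \frac{2}{5}$:
$$I = - \frac{9375000}{117649}.$$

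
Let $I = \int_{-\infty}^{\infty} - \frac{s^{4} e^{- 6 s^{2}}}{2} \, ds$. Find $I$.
$- \frac{\sqrt{6} \sqrt{\pi}}{576}$

Start from the elementary integral
$$J(a) = \int_{-\infty}^{\infty} - \frac{e^{- a s^{2}}}{2} \, ds = - \frac{\sqrt{\pi}}{2 \sqrt{a}}.$$

Differentiating under the integral sign brings down a factor of $(-s^2)$:
$$\frac{dJ}{da} = \int_{-\infty}^{\infty} \frac{s^{2} e^{- a s^{2}}}{2} \, ds = \frac{\sqrt{\pi}}{4 a^{\frac{3}{2}}}.$$

Repeating twice in total — each differentiation brings down another $(-s^2)$ — gives
$$\frac{d^{2}J}{da^{2}} = \int_{-\infty}^{\infty} - \frac{s^{4} e^{- a s^{2}}}{2} \, ds = - \frac{3 \sqrt{\pi}}{8 a^{\frac{5}{2}}},$$
and the integrand here is exactly the target integrand, so $I = - \frac{3 \sqrt{\pi}}{8 a^{\frac{5}{2}}}$.

Setting $a = 6$:
$$I = - \frac{\sqrt{6} \sqrt{\pi}}{576}.$$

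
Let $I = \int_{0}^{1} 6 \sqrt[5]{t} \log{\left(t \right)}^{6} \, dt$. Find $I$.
$\frac{390625}{324}$

Start from the elementary integral
$$J(a) = \int_{0}^{1} 6 t^{a} \, dt = \frac{6}{a + 1}.$$

Differentiating under the integral sign brings down a factor of $\ln t$:
$$\frac{dJ}{da} = \int_{0}^{1} 6 t^{a} \log{\left(t \right)} \, dt = - \frac{6}{\left(a + 1\right)^{2}}.$$

Repeating $6$ times in total — each differentiation brings down another $\ln t$ — gives
$$\frac{d^{6}J}{da^{6}} = \int_{0}^{1} 6 t^{a} \log{\left(t \right)}^{6} \, dt = \frac{4320}{\left(a + 1\right)^{7}},$$
and the integrand here is exactly the target integrand, so $I = \frac{4320}{\left(a + 1\right)^{7}}$.

Setting $a = \frac{1}{5}$:
$$I = \frac{390625}{324}.$$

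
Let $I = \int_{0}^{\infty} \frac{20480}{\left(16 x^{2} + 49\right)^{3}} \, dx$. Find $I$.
$\frac{960 \pi}{16807}$

Start from the standard arctangent integral
$$J(a) = \int_{0}^{\infty} \frac{5}{a^{2} + x^{2}} \, dx = \frac{5 \pi}{2 a}.$$

Differentiating under the integral sign with respect to $a$,
$$\frac{dJ}{da} = \int_{0}^{\infty} - \frac{10 a}{\left(a^{2} + x^{2}\right)^{2}} \, dx = - \frac{5 \pi}{2 a^{2}},$$
so $\int_{0}^{\infty} \frac{5}{\left(a^{2} + x^{2}\right)^{2}} \, dx = \frac{5 \pi}{4 a^{3}}$.

Repeating — each differentiation of $1/(x^2+a^2)^j$ produces $-2ja/(x^2+a^2)^{j+1}$ — and dividing through by $-2ja$ at each step yields, after $2$ differentiations in total,
$$\int_{0}^{\infty} \frac{5}{\left(a^{2} + x^{2}\right)^{3}} \, dx = \frac{15 \pi}{16 a^{5}}.$$

Setting $a = \frac{7}{4}$:
$$I = \frac{960 \pi}{16807}.$$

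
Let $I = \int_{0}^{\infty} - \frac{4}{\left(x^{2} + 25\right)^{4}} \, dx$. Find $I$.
$- \frac{\pi}{125000}$

Start from the standard arctangent integral
$$J(a) = \int_{0}^{\infty} - \frac{4}{a^{2} + x^{2}} \, dx = - \frac{2 \pi}{a}.$$

Differentiating under the integral sign with respect to $a$,
$$\frac{dJ}{da} = \int_{0}^{\infty} \frac{8 a}{\left(a^{2} + x^{2}\right)^{2}} \, dx = \frac{2 \pi}{a^{2}},$$
so $\int_{0}^{\infty} - \frac{4}{\left(a^{2} + x^{2}\right)^{2}} \, dx = - \frac{\pi}{a^{3}}$.

Repeating — each differentiation of $1/(x^2+a^2)^j$ produces $-2ja/(x^2+a^2)^{j+1}$ — and dividing through by $-2ja$ at each step yields, after $3$ differentiations in total,
$$\int_{0}^{\infty} - \frac{4}{\left(a^{2} + x^{2}\right)^{4}} \, dx = - \frac{5 \pi}{8 a^{7}}.$$

Setting $a = 5$:
$$I = - \frac{\pi}{125000}.$$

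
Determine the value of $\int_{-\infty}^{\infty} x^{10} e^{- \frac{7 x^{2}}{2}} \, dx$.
$\frac{135 \sqrt{14} \sqrt{\pi}}{16807}$

Consider the simpler parametrised integral
$$J(a) = \int_{-\infty}^{\infty} e^{- a x^{2}} \, dx = \frac{\sqrt{\pi}}{\sqrt{a}}.$$

Differentiating under the integral sign brings down a factor of $(-x^2)$:
$$\frac{dJ}{da} = \int_{-\infty}^{\infty} - x^{2} e^{- a x^{2}} \, dx = - \frac{\sqrt{\pi}}{2 a^{\frac{3}{2}}}.$$

Repeating $5$ times in total — each differentiation brings down another $(-x^2)$ — gives
$$\frac{d^{5}J}{da^{5}} = \int_{-\infty}^{\infty} - x^{10} e^{- a x^{2}} \, dx = - \frac{945 \sqrt{\pi}}{32 a^{\frac{11}{2}}},$$
and the integrand here is $(-1)^{5}$ times the target integrand, so $I = (-1)^{5}\,\frac{d^{5}J}{da^{5}} = \frac{945 \sqrt{\pi}}{32 a^{\frac{11}{2}}}$.

Setting $a = \frac{7}{2}$:
$$I = \frac{135 \sqrt{14} \sqrt{\pi}}{16807}.$$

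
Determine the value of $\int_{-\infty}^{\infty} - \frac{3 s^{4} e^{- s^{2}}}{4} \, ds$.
$- \frac{9 \sqrt{\pi}}{16}$

Start from the elementary integral
$$J(a) = \int_{-\infty}^{\infty} - \frac{3 e^{- a s^{2}}}{4} \, ds = - \frac{3 \sqrt{\pi}}{4 \sqrt{a}}.$$

Differentiating under the integral sign brings down a factor of $(-s^2)$:
$$\frac{dJ}{da} = \int_{-\infty}^{\infty} \frac{3 s^{2} e^{- a s^{2}}}{4} \, ds = \frac{3 \sqrt{\pi}}{8 a^{\frac{3}{2}}}.$$

Repeating twice in total — each differentiation brings down another $(-s^2)$ — gives
$$\frac{d^{2}J}{da^{2}} = \int_{-\infty}^{\infty} - \frac{3 s^{4} e^{- a s^{2}}}{4} \, ds = - \frac{9 \sqrt{\pi}}{16 a^{\frac{5}{2}}},$$
and the integrand here is exactly the target integrand, so $I = - \frac{9 \sqrt{\pi}}{16 a^{\frac{5}{2}}}$.

Setting $a = 1$:
$$I = - \frac{9 \sqrt{\pi}}{16}.$$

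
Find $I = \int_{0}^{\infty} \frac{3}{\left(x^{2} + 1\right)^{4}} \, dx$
$\frac{15 \pi}{32}$

Start from the standard arctangent integral
$$J(a) = \int_{0}^{\infty} \frac{3}{a^{2} + x^{2}} \, dx = \frac{3 \pi}{2 a}.$$

Differentiating under the integral sign with respect to $a$,
$$\frac{dJ}{da} = \int_{0}^{\infty} - \frac{6 a}{\left(a^{2} + x^{2}\right)^{2}} \, dx = - \frac{3 \pi}{2 a^{2}},$$
so $\int_{0}^{\infty} \frac{3}{\left(a^{2} + x^{2}\right)^{2}} \, dx = \frac{3 \pi}{4 a^{3}}$.

Repeating — each differentiation of $1/(x^2+a^2)^j$ produces $-2ja/(x^2+a^2)^{j+1}$ — and dividing through by $-2ja$ at each step yields, after $3$ differentiations in total,
$$\int_{0}^{\infty} \frac{3}{\left(a^{2} + x^{2}\right)^{4}} \, dx = \frac{15 \pi}{32 a^{7}}.$$

Setting $a = 1$:
$$I = \frac{15 \pi}{32}.$$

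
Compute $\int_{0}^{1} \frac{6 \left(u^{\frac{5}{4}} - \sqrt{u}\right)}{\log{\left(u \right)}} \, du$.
$\log{\left(\frac{729}{64} \right)}$

Introduce a parameter $a$ in the exponent: let $I(a) = \int_{0}^{1} \frac{6 \left(- \sqrt{u} + u^{a}\right)}{\log{\left(u \right)}} \, du$.

Since $\dfrac{\partial}{\partial a}\,u^{a} = u^{a} \ln u$, the $\ln u$ in the denominator cancels and
$$\frac{dI}{da} = \int_{0}^{1} 6 u^{a} \, du = 6 \left[\frac{u^{a+1}}{a+1}\right]_0^1 = \frac{6}{a + 1}.$$

Integrating with respect to $a$ gives $I(a) = \log{\left(\frac{64 \left(a + 1\right)^{6}}{729} \right)} + C$.

At $a = \frac{1}{2}$ the integrand is identically $0$, so $I(\frac{1}{2}) = 0$. The closed form gives $0$, hence $C = 0$.

Setting $a = \frac{5}{4}$:
$$I = \log{\left(\frac{729}{64} \right)}.$$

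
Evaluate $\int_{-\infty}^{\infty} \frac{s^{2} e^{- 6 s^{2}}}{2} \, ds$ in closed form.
$\frac{\sqrt{6} \sqrt{\pi}}{144}$

Start from the elementary integral
$$J(a) = \int_{-\infty}^{\infty} \frac{e^{- a s^{2}}}{2} \, ds = \frac{\sqrt{\pi}}{2 \sqrt{a}}.$$

Differentiating under the integral sign brings down a factor of $(-s^2)$:
$$\frac{dJ}{da} = \int_{-\infty}^{\infty} - \frac{s^{2} e^{- a s^{2}}}{2} \, ds = - \frac{\sqrt{\pi}}{4 a^{\frac{3}{2}}}.$$

The integral on the left is $-I$, so $I = \frac{\sqrt{\pi}}{4 a^{\frac{3}{2}}}$.

Setting $a = 6$:
$$I = \frac{\sqrt{6} \sqrt{\pi}}{144}.$$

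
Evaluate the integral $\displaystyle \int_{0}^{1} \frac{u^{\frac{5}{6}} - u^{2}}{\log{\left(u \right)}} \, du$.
$\log{\left(\frac{11}{18} \right)}$

Consider the one-parameter family: let $I(a) = \int_{0}^{1} \frac{- u^{2} + u^{a}}{\log{\left(u \right)}} \, du$.

Since $\dfrac{\partial}{\partial a}\,u^{a} = u^{a} \ln u$, the $\ln u$ in the denominator cancels and
$$\frac{dI}{da} = \int_{0}^{1} u^{a} \, du = \left[\frac{u^{a+1}}{a+1}\right]_0^1 = \frac{1}{a + 1}.$$

Integrating with respect to $a$ gives $I(a) = \log{\left(\frac{a}{3} + \frac{1}{3} \right)} + C$.

At $a = 2$ the integrand is identically $0$, so $I(2) = 0$. The closed form gives $0$, hence $C = 0$.

Setting $a = \frac{5}{6}$:
$$I = \log{\left(\frac{11}{18} \right)}.$$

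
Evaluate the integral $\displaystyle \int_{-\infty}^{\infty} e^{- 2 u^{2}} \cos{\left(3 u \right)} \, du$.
$\frac{\sqrt{2} \sqrt{\pi}}{2 e^{\frac{9}{8}}}$

Treat the cosine frequency as a parameter and define $I(b) = \int_{-\infty}^{\infty} e^{- 2 u^{2}} \cos{\left(b u \right)} \, du$.

Differentiating under the integral sign,
$$I'(b) = \int_{-\infty}^{\infty} - u e^{- 2 u^{2}} \sin{\left(b u \right)} \, du.$$

Integrate $\int_{-\infty}^{\infty} u \sin(b u)\, e^{- 2 u^{2}}\, du$ by parts with $w = \sin(b u)$ and $dv = u\, e^{- 2 u^{2}}\, du$, giving $v = - \frac{e^{- 2 u^{2}}}{4}$. The boundary term vanishes and
$$\int_{-\infty}^{\infty} u \sin(b u)\, e^{- 2 u^{2}}\, du = \frac{b}{4} \int_{-\infty}^{\infty} \cos(b u)\, e^{- 2 u^{2}}\, du,$$
so $I'(b) = - \frac{b}{4}\, I(b)$.

This is a separable first-order ODE; solving with the initial condition $I(0) = \int_{-\infty}^{\infty} e^{- 2 u^{2}}\,du = \frac{\sqrt{2} \sqrt{\pi}}{2}$ gives
$$I(b) = \frac{\sqrt{2} \sqrt{\pi} e^{- \frac{b^{2}}{8}}}{2}.$$

Setting $b = 3$:
$$I = \frac{\sqrt{2} \sqrt{\pi}}{2 e^{\frac{9}{8}}}.$$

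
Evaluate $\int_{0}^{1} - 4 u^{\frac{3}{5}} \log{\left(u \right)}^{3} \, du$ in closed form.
$\frac{1875}{512}$

Start from the elementary integral
$$J(a) = \int_{0}^{1} - 4 u^{a} \, du = - \frac{4}{a + 1}.$$

Differentiating under the integral sign brings down a factor of $\ln u$:
$$\frac{dJ}{da} = \int_{0}^{1} - 4 u^{a} \log{\left(u \right)} \, du = \frac{4}{\left(a + 1\right)^{2}}.$$

Repeating $3$ times in total — each differentiation brings down another $\ln u$ — gives
$$\frac{d^{3}J}{da^{3}} = \int_{0}^{1} - 4 u^{a} \log{\left(u \right)}^{3} \, du = \frac{24}{\left(a + 1\right)^{4}},$$
and the integrand here is exactly the target integrand, so $I = \frac{24}{\left(a + 1\right)^{4}}$.

Setting $a = \frac{3}{5}$:
$$I = \frac{1875}{512}.$$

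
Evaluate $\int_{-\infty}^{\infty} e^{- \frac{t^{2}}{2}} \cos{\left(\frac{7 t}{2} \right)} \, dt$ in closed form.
$\frac{\sqrt{2} \sqrt{\pi}}{e^{\frac{49}{8}}}$

Define $I(b) = \int_{-\infty}^{\infty} e^{- \frac{t^{2}}{2}} \cos{\left(b t \right)} \, dt$.

Differentiating under the integral sign,
$$I'(b) = \int_{-\infty}^{\infty} - t e^{- \frac{t^{2}}{2}} \sin{\left(b t \right)} \, dt.$$

Integrate $\int_{-\infty}^{\infty} t \sin(b t)\, e^{- \frac{t^{2}}{2}}\, dt$ by parts with $u = \sin(b t)$ and $dv = t\, e^{- \frac{t^{2}}{2}}\, dt$, giving $v = - e^{- \frac{t^{2}}{2}}$. The boundary term vanishes and
$$\int_{-\infty}^{\infty} t \sin(b t)\, e^{- \frac{t^{2}}{2}}\, dt = b \int_{-\infty}^{\infty} \cos(b t)\, e^{- \frac{t^{2}}{2}}\, dt,$$
so $I'(b) = - b\, I(b)$.

This is a separable first-order ODE; solving with the initial condition $I(0) = \int_{-\infty}^{\infty} e^{- \frac{t^{2}}{2}}\,dt = \sqrt{2} \sqrt{\pi}$ gives
$$I(b) = \sqrt{2} \sqrt{\pi} e^{- \frac{b^{2}}{2}}.$$

Setting $b = \frac{7}{2}$:
$$I = \frac{\sqrt{2} \sqrt{\pi}}{e^{\frac{49}{8}}}.$$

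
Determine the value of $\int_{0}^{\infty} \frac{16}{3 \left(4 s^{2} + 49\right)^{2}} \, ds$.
$\frac{2 \pi}{1029}$

Start from the standard arctangent integral
$$J(a) = \int_{0}^{\infty} \frac{1}{3 \left(a^{2} + s^{2}\right)} \, ds = \frac{\pi}{6 a}.$$

Differentiating under the integral sign with respect to $a$,
$$\frac{dJ}{da} = \int_{0}^{\infty} - \frac{2 a}{3 \left(a^{2} + s^{2}\right)^{2}} \, ds = - \frac{\pi}{6 a^{2}},$$
so $\int_{0}^{\infty} \frac{1}{3 \left(a^{2} + s^{2}\right)^{2}} \, ds = \frac{\pi}{12 a^{3}}$.

Setting $a = \frac{7}{2}$:
$$I = \frac{2 \pi}{1029}.$$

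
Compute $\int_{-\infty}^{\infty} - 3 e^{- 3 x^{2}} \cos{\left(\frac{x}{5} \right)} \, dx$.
$- \frac{\sqrt{3} \sqrt{\pi}}{e^{\frac{1}{300}}}$

Define $I(b) = \int_{-\infty}^{\infty} - 3 e^{- 3 x^{2}} \cos{\left(b x \right)} \, dx$.

Differentiating under the integral sign,
$$I'(b) = \int_{-\infty}^{\infty} 3 x e^{- 3 x^{2}} \sin{\left(b x \right)} \, dx.$$

Integrate $\int_{-\infty}^{\infty} x \sin(b x)\, e^{- 3 x^{2}}\, dx$ by parts with $u = \sin(b x)$ and $dv = x\, e^{- 3 x^{2}}\, dx$, giving $v = - \frac{e^{- 3 x^{2}}}{6}$. The boundary term vanishes and
$$\int_{-\infty}^{\infty} x \sin(b x)\, e^{- 3 x^{2}}\, dx = \frac{b}{6} \int_{-\infty}^{\infty} \cos(b x)\, e^{- 3 x^{2}}\, dx,$$
so $I'(b) = - \frac{b}{6}\, I(b)$.

This is a separable first-order ODE; solving with the initial condition $I(0) = \int_{-\infty}^{\infty} - 3 e^{- 3 x^{2}}\,dx = - \sqrt{3} \sqrt{\pi}$ gives
$$I(b) = - \sqrt{3} \sqrt{\pi} e^{- \frac{b^{2}}{12}}.$$

Setting $b = \frac{1}{5}$:
$$I = - \frac{\sqrt{3} \sqrt{\pi}}{e^{\frac{1}{300}}}.$$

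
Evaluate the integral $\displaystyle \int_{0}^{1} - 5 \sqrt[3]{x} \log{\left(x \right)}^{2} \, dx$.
$- \frac{135}{32}$

Begin with the known integral
$$J(a) = \int_{0}^{1} - 5 x^{a} \, dx = - \frac{5}{a + 1}.$$

Differentiating under the integral sign brings down a factor of $\ln x$:
$$\frac{dJ}{da} = \int_{0}^{1} - 5 x^{a} \log{\left(x \right)} \, dx = \frac{5}{\left(a + 1\right)^{2}}.$$

Repeating twice in total — each differentiation brings down another $\ln x$ — gives
$$\frac{d^{2}J}{da^{2}} = \int_{0}^{1} - 5 x^{a} \log{\left(x \right)}^{2} \, dx = - \frac{10}{\left(a + 1\right)^{3}},$$
and the integrand here is exactly the target integrand, so $I = - \frac{10}{\left(a + 1\right)^{3}}$.

Setting $a = \frac{1}{3}$:
$$I = - \frac{135}{32}.$$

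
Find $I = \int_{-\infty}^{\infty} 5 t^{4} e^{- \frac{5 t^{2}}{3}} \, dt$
$\frac{27 \sqrt{15} \sqrt{\pi}}{100}$

Consider the simpler parametrised integral
$$J(a) = \int_{-\infty}^{\infty} 5 e^{- a t^{2}} \, dt = \frac{5 \sqrt{\pi}}{\sqrt{a}}.$$

Differentiating under the integral sign brings down a factor of $(-t^2)$:
$$\frac{dJ}{da} = \int_{-\infty}^{\infty} - 5 t^{2} e^{- a t^{2}} \, dt = - \frac{5 \sqrt{\pi}}{2 a^{\frac{3}{2}}}.$$

Repeating twice in total — each differentiation brings down another $(-t^2)$ — gives
$$\frac{d^{2}J}{da^{2}} = \int_{-\infty}^{\infty} 5 t^{4} e^{- a t^{2}} \, dt = \frac{15 \sqrt{\pi}}{4 a^{\frac{5}{2}}},$$
and the integrand here is exactly the target integrand, so $I = \frac{15 \sqrt{\pi}}{4 a^{\frac{5}{2}}}$.

Setting $a = \frac{5}{3}$:
$$I = \frac{27 \sqrt{15} \sqrt{\pi}}{100}.$$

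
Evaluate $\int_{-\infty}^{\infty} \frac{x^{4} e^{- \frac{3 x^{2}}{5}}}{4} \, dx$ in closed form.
$\frac{25 \sqrt{15} \sqrt{\pi}}{144}$

Start from the elementary integral
$$J(a) = \int_{-\infty}^{\infty} \frac{e^{- a x^{2}}}{4} \, dx = \frac{\sqrt{\pi}}{4 \sqrt{a}}.$$

Differentiating under the integral sign brings down a factor of $(-x^2)$:
$$\frac{dJ}{da} = \int_{-\infty}^{\infty} - \frac{x^{2} e^{- a x^{2}}}{4} \, dx = - \frac{\sqrt{\pi}}{8 a^{\frac{3}{2}}}.$$

Repeating twice in total — each differentiation brings down another $(-x^2)$ — gives
$$\frac{d^{2}J}{da^{2}} = \int_{-\infty}^{\infty} \frac{x^{4} e^{- a x^{2}}}{4} \, dx = \frac{3 \sqrt{\pi}}{16 a^{\frac{5}{2}}},$$
and the integrand here is exactly the target integrand, so $I = \frac{3 \sqrt{\pi}}{16 a^{\frac{5}{2}}}$.

Setting $a = \frac{3}{5}$:
$$I = \frac{25 \sqrt{15} \sqrt{\pi}}{144}.$$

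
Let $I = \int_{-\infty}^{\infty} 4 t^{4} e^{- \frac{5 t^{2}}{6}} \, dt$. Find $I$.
$\frac{108 \sqrt{30} \sqrt{\pi}}{125}$

Begin with the known integral
$$J(a) = \int_{-\infty}^{\infty} 4 e^{- a t^{2}} \, dt = \frac{4 \sqrt{\pi}}{\sqrt{a}}.$$

Differentiating under the integral sign brings down a factor of $(-t^2)$:
$$\frac{dJ}{da} = \int_{-\infty}^{\infty} - 4 t^{2} e^{- a t^{2}} \, dt = - \frac{2 \sqrt{\pi}}{a^{\frac{3}{2}}}.$$

Repeating twice in total — each differentiation brings down another $(-t^2)$ — gives
$$\frac{d^{2}J}{da^{2}} = \int_{-\infty}^{\infty} 4 t^{4} e^{- a t^{2}} \, dt = \frac{3 \sqrt{\pi}}{a^{\frac{5}{2}}},$$
and the integrand here is exactly the target integrand, so $I = \frac{3 \sqrt{\pi}}{a^{\frac{5}{2}}}$.

Setting $a = \frac{5}{6}$:
$$I = \frac{108 \sqrt{30} \sqrt{\pi}}{125}.$$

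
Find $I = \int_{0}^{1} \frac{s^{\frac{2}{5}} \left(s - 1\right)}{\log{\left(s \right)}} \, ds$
$- \log{\left(7 \right)} + \log{\left(12 \right)}$

Introduce a parameter $a$ in the exponent: let $I(a) = \int_{0}^{1} \frac{s^{\frac{7}{5}} - s^{a}}{\log{\left(s \right)}} \, ds$.

Since $\dfrac{\partial}{\partial a}\,s^{a} = s^{a} \ln s$, the $\ln s$ in the denominator cancels and
$$\frac{dI}{da} = \int_{0}^{1} -1 s^{a} \, ds = -1 \left[\frac{s^{a+1}}{a+1}\right]_0^1 = - \frac{1}{a + 1}.$$

Integrating with respect to $a$ gives $I(a) = - \log{\left(\frac{5 a}{12} + \frac{5}{12} \right)} + C$.

At $a = \frac{7}{5}$ the integrand is identically $0$, so $I(\frac{7}{5}) = 0$. The closed form gives $0$, hence $C = 0$.

Setting $a = \frac{2}{5}$:
$$I = - \log{\left(7 \right)} + \log{\left(12 \right)}.$$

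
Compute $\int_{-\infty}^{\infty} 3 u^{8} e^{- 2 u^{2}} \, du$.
$\frac{315 \sqrt{2} \sqrt{\pi}}{512}$

Consider the simpler parametrised integral
$$J(a) = \int_{-\infty}^{\infty} 3 e^{- a u^{2}} \, du = \frac{3 \sqrt{\pi}}{\sqrt{a}}.$$

Differentiating under the integral sign brings down a factor of $(-u^2)$:
$$\frac{dJ}{da} = \int_{-\infty}^{\infty} - 3 u^{2} e^{- a u^{2}} \, du = - \frac{3 \sqrt{\pi}}{2 a^{\frac{3}{2}}}.$$

Repeating $4$ times in total — each differentiation brings down another $(-u^2)$ — gives
$$\frac{d^{4}J}{da^{4}} = \int_{-\infty}^{\infty} 3 u^{8} e^{- a u^{2}} \, du = \frac{315 \sqrt{\pi}}{16 a^{\frac{9}{2}}},$$
and the integrand here is exactly the target integrand, so $I = \frac{315 \sqrt{\pi}}{16 a^{\frac{9}{2}}}$.

Setting $a = 2$:
$$I = \frac{315 \sqrt{2} \sqrt{\pi}}{512}.$$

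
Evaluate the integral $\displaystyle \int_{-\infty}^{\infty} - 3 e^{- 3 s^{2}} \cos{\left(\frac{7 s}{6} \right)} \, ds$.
$- \frac{\sqrt{3} \sqrt{\pi}}{e^{\frac{49}{432}}}$

Treat the cosine frequency as a parameter and define $I(b) = \int_{-\infty}^{\infty} - 3 e^{- 3 s^{2}} \cos{\left(b s \right)} \, ds$.

Differentiating under the integral sign,
$$I'(b) = \int_{-\infty}^{\infty} 3 s e^{- 3 s^{2}} \sin{\left(b s \right)} \, ds.$$

Integrate $\int_{-\infty}^{\infty} s \sin(b s)\, e^{- 3 s^{2}}\, ds$ by parts with $u = \sin(b s)$ and $dv = s\, e^{- 3 s^{2}}\, ds$, giving $v = - \frac{e^{- 3 s^{2}}}{6}$. The boundary term vanishes and
$$\int_{-\infty}^{\infty} s \sin(b s)\, e^{- 3 s^{2}}\, ds = \frac{b}{6} \int_{-\infty}^{\infty} \cos(b s)\, e^{- 3 s^{2}}\, ds,$$
so $I'(b) = - \frac{b}{6}\, I(b)$.

This is a separable first-order ODE; solving with the initial condition $I(0) = \int_{-\infty}^{\infty} - 3 e^{- 3 s^{2}}\,ds = - \sqrt{3} \sqrt{\pi}$ gives
$$I(b) = - \sqrt{3} \sqrt{\pi} e^{- \frac{b^{2}}{12}}.$$

Setting $b = \frac{7}{6}$:
$$I = - \frac{\sqrt{3} \sqrt{\pi}}{e^{\frac{49}{432}}}.$$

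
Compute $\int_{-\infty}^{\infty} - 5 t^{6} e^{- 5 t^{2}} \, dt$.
$- \frac{3 \sqrt{5} \sqrt{\pi}}{200}$

Begin with the known integral
$$J(a) = \int_{-\infty}^{\infty} - 5 e^{- a t^{2}} \, dt = - \frac{5 \sqrt{\pi}}{\sqrt{a}}.$$

Differentiating under the integral sign brings down a factor of $(-t^2)$:
$$\frac{dJ}{da} = \int_{-\infty}^{\infty} 5 t^{2} e^{- a t^{2}} \, dt = \frac{5 \sqrt{\pi}}{2 a^{\frac{3}{2}}}.$$

Repeating $3$ times in total — each differentiation brings down another $(-t^2)$ — gives
$$\frac{d^{3}J}{da^{3}} = \int_{-\infty}^{\infty} 5 t^{6} e^{- a t^{2}} \, dt = \frac{75 \sqrt{\pi}}{8 a^{\frac{7}{2}}},$$
and the integrand here is $(-1)^{3}$ times the target integrand, so $I = (-1)^{3}\,\frac{d^{3}J}{da^{3}} = - \frac{75 \sqrt{\pi}}{8 a^{\frac{7}{2}}}$.

Setting $a = 5$:
$$I = - \frac{3 \sqrt{5} \sqrt{\pi}}{200}.$$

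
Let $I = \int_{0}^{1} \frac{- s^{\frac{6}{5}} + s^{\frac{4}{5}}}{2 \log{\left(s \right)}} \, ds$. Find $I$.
$- \frac{\log{\left(11 \right)}}{2} + \log{\left(3 \right)}$

Introduce a parameter $a$ in the exponent: let $I(a) = \int_{0}^{1} \frac{- s^{\frac{6}{5}} + s^{a}}{2 \log{\left(s \right)}} \, ds$.

Since $\dfrac{\partial}{\partial a}\,s^{a} = s^{a} \ln s$, the $\ln s$ in the denominator cancels and
$$\frac{dI}{da} = \int_{0}^{1} \frac{1}{2} s^{a} \, ds = \frac{1}{2} \left[\frac{s^{a+1}}{a+1}\right]_0^1 = \frac{1}{2 \left(a + 1\right)}.$$

Integrating with respect to $a$ gives $I(a) = \log{\left(\frac{\sqrt{55} \sqrt{a + 1}}{11} \right)} + C$.

At $a = \frac{6}{5}$ the integrand is identically $0$, so $I(\frac{6}{5}) = 0$. The closed form gives $0$, hence $C = 0$.

Setting $a = \frac{4}{5}$:
$$I = - \frac{\log{\left(11 \right)}}{2} + \log{\left(3 \right)}.$$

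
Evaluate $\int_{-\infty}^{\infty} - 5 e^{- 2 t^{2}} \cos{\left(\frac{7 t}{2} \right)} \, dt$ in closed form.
$- \frac{5 \sqrt{2} \sqrt{\pi}}{2 e^{\frac{49}{32}}}$

Define $I(b) = \int_{-\infty}^{\infty} - 5 e^{- 2 t^{2}} \cos{\left(b t \right)} \, dt$.

Differentiating under the integral sign,
$$I'(b) = \int_{-\infty}^{\infty} 5 t e^{- 2 t^{2}} \sin{\left(b t \right)} \, dt.$$

Integrate $\int_{-\infty}^{\infty} t \sin(b t)\, e^{- 2 t^{2}}\, dt$ by parts with $u = \sin(b t)$ and $dv = t\, e^{- 2 t^{2}}\, dt$, giving $v = - \frac{e^{- 2 t^{2}}}{4}$. The boundary term vanishes and
$$\int_{-\infty}^{\infty} t \sin(b t)\, e^{- 2 t^{2}}\, dt = \frac{b}{4} \int_{-\infty}^{\infty} \cos(b t)\, e^{- 2 t^{2}}\, dt,$$
so $I'(b) = - \frac{b}{4}\, I(b)$.

This is a separable first-order ODE; solving with the initial condition $I(0) = \int_{-\infty}^{\infty} - 5 e^{- 2 t^{2}}\,dt = - \frac{5 \sqrt{2} \sqrt{\pi}}{2}$ gives
$$I(b) = - \frac{5 \sqrt{2} \sqrt{\pi} e^{- \frac{b^{2}}{8}}}{2}.$$

Setting $b = \frac{7}{2}$:
$$I = - \frac{5 \sqrt{2} \sqrt{\pi}}{2 e^{\frac{49}{32}}}.$$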